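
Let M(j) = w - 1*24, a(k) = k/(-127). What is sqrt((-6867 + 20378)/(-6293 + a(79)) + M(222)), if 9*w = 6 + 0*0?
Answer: I*sqrt(1808704193570)/266430 ≈ 5.0478*I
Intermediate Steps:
a(k) = -k/127 (a(k) = k*(-1/127) = -k/127)
w = 2/3 (w = (6 + 0*0)/9 = (6 + 0)/9 = (1/9)*6 = 2/3 ≈ 0.66667)
M(j) = -70/3 (M(j) = 2/3 - 1*24 = 2/3 - 24 = -70/3)
sqrt((-6867 + 20378)/(-6293 + a(79)) + M(222)) = sqrt((-6867 + 20378)/(-6293 - 1/127*79) - 70/3) = sqrt(13511/(-6293 - 79/127) - 70/3) = sqrt(13511/(-799290/127) - 70/3) = sqrt(13511*(-127/799290) - 70/3) = sqrt(-1715897/799290 - 70/3) = sqrt(-20365997/799290) = I*sqrt(1808704193570)/266430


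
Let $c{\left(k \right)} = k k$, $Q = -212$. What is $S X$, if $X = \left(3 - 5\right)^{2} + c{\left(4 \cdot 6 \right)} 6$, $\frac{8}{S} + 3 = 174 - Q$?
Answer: $\frac{27680}{383} \approx 72.271$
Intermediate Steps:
$c{\left(k \right)} = k^{2}$
$S = \frac{8}{383}$ ($S = \frac{8}{-3 + \left(174 - -212\right)} = \frac{8}{-3 + \left(174 + 212\right)} = \frac{8}{-3 + 386} = \frac{8}{383} \approx 0.020888$)
$X = 3460$ ($X = \left(3 - 5\right)^{2} + \left(4 \cdot 6\right)^{2} \cdot 6 = \left(-2\right)^{2} + 24^{2} \cdot 6 = 4 + 576 \cdot 6 = 4 + 3456 = 3460$)
$S X = \frac{8}{383} \cdot 3460 = \frac{27680}{383}$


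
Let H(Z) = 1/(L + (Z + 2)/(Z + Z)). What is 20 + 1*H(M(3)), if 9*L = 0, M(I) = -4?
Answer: 24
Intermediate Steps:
L = 0 (L = (⅑)*0 = 0)
H(Z) = 2*Z/(2 + Z) (H(Z) = 1/(0 + (Z + 2)/(Z + Z)) = 1/(0 + (2 + Z)/((2*Z))) = 1/(0 + (2 + Z)*(1/(2*Z))) = 1/(0 + (2 + Z)/(2*Z)) = 1/((2 + Z)/(2*Z)) = 2*Z/(2 + Z))
20 + 1*H(M(3)) = 20 + 1*(2*(-4)/(2 - 4)) = 20 + 1*(2*(-4)/(-2)) = 20 + 1*(2*(-4)*(-½)) = 20 + 1*4 = 20 + 4 = 24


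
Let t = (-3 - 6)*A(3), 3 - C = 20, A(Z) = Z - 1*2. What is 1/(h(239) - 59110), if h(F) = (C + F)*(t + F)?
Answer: -1/8050 ≈ -0.00012422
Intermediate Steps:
A(Z) = -2 + Z (A(Z) = Z - 2 = -2 + Z)
C = -17 (C = 3 - 1*20 = 3 - 20 = -17)
t = -9 (t = (-3 - 6)*(-2 + 3) = -9*1 = -9)
h(F) = (-17 + F)*(-9 + F)
1/(h(239) - 59110) = 1/((153 + 239² - 26*239) - 59110) = 1/((153 + 57121 - 6214) - 59110) = 1/(51060 - 59110) = 1/(-8050) = -1/8050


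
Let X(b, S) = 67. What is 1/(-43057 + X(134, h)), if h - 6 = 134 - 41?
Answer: -1/42990 ≈ -2.3261e-5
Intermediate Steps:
h = 99 (h = 6 + (134 - 41) = 6 + 93 = 99)
1/(-43057 + X(134, h)) = 1/(-43057 + 67) = 1/(-42990) = -1/42990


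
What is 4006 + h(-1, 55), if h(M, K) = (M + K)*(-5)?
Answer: 3736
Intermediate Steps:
h(M, K) = -5*K - 5*M (h(M, K) = (K + M)*(-5) = -5*K - 5*M)
4006 + h(-1, 55) = 4006 + (-5*55 - 5*(-1)) = 4006 + (-275 + 5) = 4006 - 270 = 3736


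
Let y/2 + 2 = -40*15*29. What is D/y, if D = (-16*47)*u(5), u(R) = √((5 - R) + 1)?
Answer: 188/8701 ≈ 0.021607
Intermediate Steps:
u(R) = √(6 - R)
D = -752 (D = (-16*47)*√(6 - 1*5) = -752*√(6 - 5) = -752*√1 = -752*1 = -752)
y = -34804 (y = -4 + 2*(-40*15*29) = -4 + 2*(-600*29) = -4 + 2*(-17400) = -4 - 34800 = -34804)
D/y = -752/(-34804) = -752*(-1/34804) = 188/8701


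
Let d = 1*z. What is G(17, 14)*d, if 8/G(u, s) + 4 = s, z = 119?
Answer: 476/5 ≈ 95.200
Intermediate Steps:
G(u, s) = 8/(-4 + s)
d = 119 (d = 1*119 = 119)
G(17, 14)*d = (8/(-4 + 14))*119 = (8/10)*119 = (8*(1/10))*119 = (4/5)*119 = 476/5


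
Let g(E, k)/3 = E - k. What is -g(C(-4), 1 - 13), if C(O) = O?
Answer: -24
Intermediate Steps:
g(E, k) = -3*k + 3*E (g(E, k) = 3*(E - k) = -3*k + 3*E)
-g(C(-4), 1 - 13) = -(-3*(1 - 13) + 3*(-4)) = -(-3*(-12) - 12) = -(36 - 12) = -1*24 = -24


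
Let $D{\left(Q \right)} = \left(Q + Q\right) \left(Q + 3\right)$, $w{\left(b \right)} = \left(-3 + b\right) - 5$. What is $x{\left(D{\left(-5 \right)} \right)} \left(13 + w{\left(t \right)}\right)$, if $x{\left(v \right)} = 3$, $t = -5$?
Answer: $0$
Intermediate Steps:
$w{\left(b \right)} = -8 + b$
$D{\left(Q \right)} = 2 Q \left(3 + Q\right)$
$x{\left(D{\left(-5 \right)} \right)} \left(13 + w{\left(t \right)}\right) = 3 \left(13 - 13\right) = 3 \cdot 0 = 0$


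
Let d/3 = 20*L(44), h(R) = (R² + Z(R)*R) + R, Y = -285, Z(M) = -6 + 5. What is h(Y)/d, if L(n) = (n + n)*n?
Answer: 5415/15488 ≈ 0.34963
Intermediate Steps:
Z(M) = -1
h(R) = R² (h(R) = (R² - R) + R = R²)
L(n) = 2*n² (L(n) = (2*n)*n = 2*n²)
d = 232320 (d = 3*(20*(2*44²)) = 3*(20*(2*1936)) = 3*(20*3872) = 3*77440 = 232320)
h(Y)/d = (-285)²/232320 = 81225*(1/232320) = 5415/15488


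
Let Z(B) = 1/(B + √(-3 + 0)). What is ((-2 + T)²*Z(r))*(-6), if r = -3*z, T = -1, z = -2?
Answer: -108/13 + 18*I*√3/13 ≈ -8.3077 + 2.3982*I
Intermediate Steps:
r = 6 (r = -3*(-2) = 6)
Z(B) = 1/(B + I*√3) (Z(B) = 1/(B + √(-3)) = 1/(B + I*√3))
((-2 + T)²*Z(r))*(-6) = ((-2 - 1)²/(6 + I*√3))*(-6) = ((-3)²/(6 + I*√3))*(-6) = (9/(6 + I*√3))*(-6) = -54/(6 + I*√3)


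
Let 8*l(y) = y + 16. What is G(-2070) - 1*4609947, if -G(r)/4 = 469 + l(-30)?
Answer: -4611816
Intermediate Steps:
l(y) = 2 + y/8 (l(y) = (y + 16)/8 = (16 + y)/8 = 2 + y/8)
G(r) = -1869 (G(r) = -4*(469 + (2 + (⅛)*(-30))) = -4*(469 + (2 - 15/4)) = -4*(469 - 7/4) = -4*1869/4 = -1869)
G(-2070) - 1*4609947 = -1869 - 1*4609947 = -1869 - 4609947 = -4611816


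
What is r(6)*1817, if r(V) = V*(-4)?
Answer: -43608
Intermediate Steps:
r(V) = -4*V
r(6)*1817 = -4*6*1817 = -24*1817 = -43608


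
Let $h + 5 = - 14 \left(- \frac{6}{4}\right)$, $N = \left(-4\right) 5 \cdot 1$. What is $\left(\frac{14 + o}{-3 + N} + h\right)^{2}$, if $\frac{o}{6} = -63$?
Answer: $\frac{535824}{529} \approx 1012.9$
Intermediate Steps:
$o = -378$ ($o = 6 \left(-63\right) = -378$)
$N = -20$ ($N = \left(-20\right) 1 = -20$)
$h = 16$ ($h = -5 - 14 \left(- \frac{6}{4}\right) = -5 - 14 \left(\left(-6\right) \frac{1}{4}\right) = -5 - -21 = -5 + 21 = 16$)
$\left(\frac{14 + o}{-3 + N} + h\right)^{2} = \left(\frac{14 - 378}{-3 - 20} + 16\right)^{2} = \left(- \frac{364}{-23} + 16\right)^{2} = \left(\left(-364\right) \left(- \frac{1}{23}\right) + 16\right)^{2} = \left(\frac{364}{23} + 16\right)^{2} = \left(\frac{732}{23}\right)^{2} = \frac{535824}{529}$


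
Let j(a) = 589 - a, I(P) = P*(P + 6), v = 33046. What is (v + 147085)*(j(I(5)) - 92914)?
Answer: -16640501780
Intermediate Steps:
I(P) = P*(6 + P)
(v + 147085)*(j(I(5)) - 92914) = (33046 + 147085)*((589 - 5*(6 + 5)) - 92914) = 180131*((589 - 5*11) - 92914) = 180131*((589 - 1*55) - 92914) = 180131*((589 - 55) - 92914) = 180131*(534 - 92914) = 180131*(-92380) = -16640501780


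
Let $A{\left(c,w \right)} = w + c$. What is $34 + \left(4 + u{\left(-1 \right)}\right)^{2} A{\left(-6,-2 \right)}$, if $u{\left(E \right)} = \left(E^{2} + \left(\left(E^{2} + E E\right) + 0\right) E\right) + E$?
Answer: $2$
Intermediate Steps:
$A{\left(c,w \right)} = c + w$
$u{\left(E \right)} = E + E^{2} + 2 E^{3}$ ($u{\left(E \right)} = \left(E^{2} + \left(\left(E^{2} + E^{2}\right) + 0\right) E\right) + E = \left(E^{2} + \left(2 E^{2} + 0\right) E\right) + E = \left(E^{2} + 2 E^{2} E\right) + E = \left(E^{2} + 2 E^{3}\right) + E = E + E^{2} + 2 E^{3}$)
$34 + \left(4 + u{\left(-1 \right)}\right)^{2} A{\left(-6,-2 \right)} = 34 + \left(4 - \left(1 - 1 + 2 \left(-1\right)^{2}\right)\right)^{2} \left(-6 - 2\right) = 34 + \left(4 - \left(1 - 1 + 2 \cdot 1\right)\right)^{2} \left(-8\right) = 34 + \left(4 - \left(1 - 1 + 2\right)\right)^{2} \left(-8\right) = 34 + \left(4 - 2\right)^{2} \left(-8\right) = 34 + 2^{2} \left(-8\right) = 34 + 4 \left(-8\right) = 34 - 32 = 2$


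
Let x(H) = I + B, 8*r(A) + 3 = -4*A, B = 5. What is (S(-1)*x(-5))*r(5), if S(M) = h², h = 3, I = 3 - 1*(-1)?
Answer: -1863/8 ≈ -232.88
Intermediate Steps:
I = 4 (I = 3 + 1 = 4)
r(A) = -3/8 - A/2 (r(A) = -3/8 + (-4*A)/8 = -3/8 - A/2)
S(M) = 9 (S(M) = 3² = 9)
x(H) = 9 (x(H) = 4 + 5 = 9)
(S(-1)*x(-5))*r(5) = (9*9)*(-3/8 - ½*5) = 81*(-3/8 - 5/2) = 81*(-23/8) = -1863/8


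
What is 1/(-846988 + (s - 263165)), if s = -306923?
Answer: -1/1417076 ≈ -7.0568e-7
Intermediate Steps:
1/(-846988 + (s - 263165)) = 1/(-846988 + (-306923 - 263165)) = 1/(-846988 - 570088) = 1/(-1417076) = -1/1417076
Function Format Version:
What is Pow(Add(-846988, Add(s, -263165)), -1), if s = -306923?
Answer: Rational(-1, 1417076) ≈ -7.0568e-7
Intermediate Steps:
Pow(Add(-846988, Add(s, -263165)), -1) = Pow(Add(-846988, Add(-306923, -263165)), -1) = Pow(Add(-846988, -570088), -1) = Pow(-1417076, -1) = Rational(-1, 1417076)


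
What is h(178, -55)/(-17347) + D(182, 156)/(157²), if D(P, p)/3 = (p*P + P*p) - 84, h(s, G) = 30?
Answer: 2949985230/427586203 ≈ 6.8992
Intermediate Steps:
D(P, p) = -252 + 6*P*p (D(P, p) = 3*((p*P + P*p) - 84) = 3*((P*p + P*p) - 84) = 3*(2*P*p - 84) = 3*(-84 + 2*P*p) = -252 + 6*P*p)
h(178, -55)/(-17347) + D(182, 156)/(157²) = 30/(-17347) + (-252 + 6*182*156)/(157²) = 30*(-1/17347) + (-252 + 170352)/24649 = -30/17347 + 170100*(1/24649) = -30/17347 + 170100/24649 = 2949985230/427586203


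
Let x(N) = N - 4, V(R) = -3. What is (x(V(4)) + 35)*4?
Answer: 112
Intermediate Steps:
x(N) = -4 + N
(x(V(4)) + 35)*4 = ((-4 - 3) + 35)*4 = (-7 + 35)*4 = 28*4 = 112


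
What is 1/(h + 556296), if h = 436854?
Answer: 1/993150 ≈ 1.0069e-6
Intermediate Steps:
1/(h + 556296) = 1/(436854 + 556296) = 1/993150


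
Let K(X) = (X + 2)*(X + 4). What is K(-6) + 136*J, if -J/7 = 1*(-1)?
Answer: 960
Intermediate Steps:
J = 7 (J = -7*(-1) = 7)
K(X) = (2 + X)*(4 + X)
K(-6) + 136*J = (8 + (-6)² + 6*(-6)) + 136*7 = (8 + 36 - 36) + 952 = 8 + 952 = 960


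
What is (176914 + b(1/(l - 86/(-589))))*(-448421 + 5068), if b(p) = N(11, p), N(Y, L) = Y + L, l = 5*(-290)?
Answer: -66985131904952183/853964 ≈ -7.8440e+10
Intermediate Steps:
l = -1450
N(Y, L) = L + Y
b(p) = 11 + p (b(p) = p + 11 = 11 + p)
(176914 + b(1/(l - 86/(-589))))*(-448421 + 5068) = (176914 + (11 + 1/(-1450 - 86/(-589))))*(-448421 + 5068) = (176914 + (11 + 1/(-1450 - 86*(-1/589))))*(-443353) = (176914 + (11 + 1/(-1450 + 86/589)))*(-443353) = (176914 + (11 + 1/(-853964/589)))*(-443353) = (176914 + (11 - 589/853964))*(-443353) = (176914 + 9393015/853964)*(-443353) = (151087580111/853964)*(-443353) = -66985131904952183/853964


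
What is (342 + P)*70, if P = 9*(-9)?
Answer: 18270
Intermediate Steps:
P = -81
(342 + P)*70 = (342 - 81)*70 = 261*70 = 18270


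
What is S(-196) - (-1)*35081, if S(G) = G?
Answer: 34885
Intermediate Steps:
S(-196) - (-1)*35081 = -196 - (-1)*35081 = -196 - 1*(-35081) = -196 + 35081 = 34885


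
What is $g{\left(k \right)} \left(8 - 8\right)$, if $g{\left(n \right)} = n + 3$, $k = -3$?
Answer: $0$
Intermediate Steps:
$g{\left(n \right)} = 3 + n$
$g{\left(k \right)} \left(8 - 8\right) = \left(3 - 3\right) \left(8 - 8\right) = 0 \left(8 - 8\right) = 0 \cdot 0 = 0$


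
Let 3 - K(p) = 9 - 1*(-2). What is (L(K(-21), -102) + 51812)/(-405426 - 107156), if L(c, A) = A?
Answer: -25855/256291 ≈ -0.10088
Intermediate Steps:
K(p) = -8 (K(p) = 3 - (9 - 1*(-2)) = 3 - (9 + 2) = 3 - 1*11 = 3 - 11 = -8)
(L(K(-21), -102) + 51812)/(-405426 - 107156) = (-102 + 51812)/(-405426 - 107156) = 51710/(-512582) = 51710*(-1/512582) = -25855/256291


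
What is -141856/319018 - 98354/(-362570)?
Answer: -5014008387/28916589065 ≈ -0.17340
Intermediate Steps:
-141856/319018 - 98354/(-362570) = -141856*1/319018 - 98354*(-1/362570) = -70928/159509 + 49177/181285 = -5014008387/28916589065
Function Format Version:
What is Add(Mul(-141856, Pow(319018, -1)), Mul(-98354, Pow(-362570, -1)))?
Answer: Rational(-5014008387, 28916589065) ≈ -0.17340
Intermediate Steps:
Add(Mul(-141856, Pow(319018, -1)), Mul(-98354, Pow(-362570, -1))) = Add(Mul(-141856, Rational(1, 319018)), Mul(-98354, Rational(-1, 362570))) = Add(Rational(-70928, 159509), Rational(49177, 181285)) = Rational(-5014008387, 28916589065)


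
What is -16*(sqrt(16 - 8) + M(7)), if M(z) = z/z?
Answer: -16 - 32*sqrt(2) ≈ -61.255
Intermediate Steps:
M(z) = 1
-16*(sqrt(16 - 8) + M(7)) = -16*(sqrt(16 - 8) + 1) = -16*(sqrt(8) + 1) = -16*(2*sqrt(2) + 1) = -16*(1 + 2*sqrt(2)) = -16 - 32*sqrt(2)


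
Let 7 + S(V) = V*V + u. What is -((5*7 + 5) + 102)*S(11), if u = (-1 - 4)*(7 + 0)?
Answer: -11218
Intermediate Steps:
u = -35 (u = -5*7 = -35)
S(V) = -42 + V² (S(V) = -7 + (V*V - 35) = -7 + (V² - 35) = -7 + (-35 + V²) = -42 + V²)
-((5*7 + 5) + 102)*S(11) = -((5*7 + 5) + 102)*(-42 + 11²) = -((35 + 5) + 102)*(-42 + 121) = -(40 + 102)*79 = -142*79 = -1*11218 = -11218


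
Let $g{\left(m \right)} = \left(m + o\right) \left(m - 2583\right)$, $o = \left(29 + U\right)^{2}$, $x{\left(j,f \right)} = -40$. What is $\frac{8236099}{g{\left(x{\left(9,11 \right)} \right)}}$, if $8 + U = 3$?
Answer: $- \frac{8236099}{1405928} \approx -5.8581$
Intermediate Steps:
$U = -5$ ($U = -8 + 3 = -5$)
$o = 576$ ($o = \left(29 - 5\right)^{2} = 24^{2} = 576$)
$g{\left(m \right)} = \left(-2583 + m\right) \left(576 + m\right)$ ($g{\left(m \right)} = \left(m + 576\right) \left(m - 2583\right) = \left(576 + m\right) \left(-2583 + m\right) = \left(-2583 + m\right) \left(576 + m\right)$)
$\frac{8236099}{g{\left(x{\left(9,11 \right)} \right)}} = \frac{8236099}{-1487808 + \left(-40\right)^{2} - -80280} = \frac{8236099}{-1487808 + 1600 + 80280} = \frac{8236099}{-1405928} = 8236099 \left(- \frac{1}{1405928}\right) = - \frac{8236099}{1405928}$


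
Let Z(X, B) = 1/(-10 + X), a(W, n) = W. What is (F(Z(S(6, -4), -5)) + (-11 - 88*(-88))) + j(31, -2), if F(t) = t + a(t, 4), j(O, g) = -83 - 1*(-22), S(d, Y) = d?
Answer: 15343/2 ≈ 7671.5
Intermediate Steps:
j(O, g) = -61 (j(O, g) = -83 + 22 = -61)
F(t) = 2*t (F(t) = t + t = 2*t)
(F(Z(S(6, -4), -5)) + (-11 - 88*(-88))) + j(31, -2) = (2/(-10 + 6) + (-11 - 88*(-88))) - 61 = (2/(-4) + (-11 + 7744)) - 61 = (2*(-1/4) + 7733) - 61 = (-1/2 + 7733) - 61 = 15465/2 - 61 = 15343/2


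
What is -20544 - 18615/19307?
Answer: -396661623/19307 ≈ -20545.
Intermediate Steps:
-20544 - 18615/19307 = -396661623/19307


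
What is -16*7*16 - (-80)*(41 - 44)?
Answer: -2032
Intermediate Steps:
-16*7*16 - (-80)*(41 - 44) = -112*16 - (-80)*(-3) = -1792 - 1*240 = -1792 - 240 = -2032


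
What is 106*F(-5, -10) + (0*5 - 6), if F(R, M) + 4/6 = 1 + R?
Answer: -1502/3 ≈ -500.67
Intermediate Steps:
F(R, M) = ⅓ + R (F(R, M) = -⅔ + (1 + R) = ⅓ + R)
106*F(-5, -10) + (0*5 - 6) = 106*(⅓ - 5) + (0*5 - 6) = 106*(-14/3) + (0 - 6) = -1484/3 - 6 = -1502/3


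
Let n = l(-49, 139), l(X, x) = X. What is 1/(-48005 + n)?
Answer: -1/48054 ≈ -2.0810e-5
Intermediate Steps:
n = -49
1/(-48005 + n) = 1/(-48005 - 49) = 1/(-48054) = -1/48054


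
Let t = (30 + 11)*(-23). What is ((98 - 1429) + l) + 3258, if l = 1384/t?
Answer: 1815777/943 ≈ 1925.5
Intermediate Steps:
t = -943 (t = 41*(-23) = -943)
l = -1384/943 (l = 1384/(-943) = 1384*(-1/943) = -1384/943 ≈ -1.4677)
((98 - 1429) + l) + 3258 = ((98 - 1429) - 1384/943) + 3258 = (-1331 - 1384/943) + 3258 = -1256517/943 + 3258 = 1815777/943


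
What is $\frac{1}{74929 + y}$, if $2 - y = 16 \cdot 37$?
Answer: $\frac{1}{74339} \approx 1.3452 \cdot 10^{-5}$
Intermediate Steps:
$y = -590$ ($y = 2 - 16 \cdot 37 = 2 - 592 = -590$)
$\frac{1}{74929 + y} = \frac{1}{74929 - 590} = \frac{1}{74339}$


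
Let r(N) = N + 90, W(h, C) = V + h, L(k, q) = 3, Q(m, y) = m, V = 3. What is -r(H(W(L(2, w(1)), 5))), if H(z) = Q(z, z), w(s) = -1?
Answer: -96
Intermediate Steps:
W(h, C) = 3 + h
H(z) = z
r(N) = 90 + N
-r(H(W(L(2, w(1)), 5))) = -(90 + (3 + 3)) = -(90 + 6) = -1*96 = -96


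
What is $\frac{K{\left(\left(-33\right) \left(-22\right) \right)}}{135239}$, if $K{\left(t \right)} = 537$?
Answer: $\frac{537}{135239} \approx 0.0039707$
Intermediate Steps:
$\frac{K{\left(\left(-33\right) \left(-22\right) \right)}}{135239} = \frac{537}{135239}$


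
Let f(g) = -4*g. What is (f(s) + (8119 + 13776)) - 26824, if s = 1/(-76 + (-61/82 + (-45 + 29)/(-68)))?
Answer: -525687061/106653 ≈ -4928.9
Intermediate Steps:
s = -1394/106653 (s = 1/(-76 + (-61*1/82 - 16*(-1/68))) = 1/(-76 + (-61/82 + 4/17)) = 1/(-76 - 709/1394) = 1/(-106653/1394) = -1394/106653 ≈ -0.013070)
(f(s) + (8119 + 13776)) - 26824 = (-4*(-1394/106653) + (8119 + 13776)) - 26824 = (5576/106653 + 21895) - 26824 = 2335173011/106653 - 26824 = -525687061/106653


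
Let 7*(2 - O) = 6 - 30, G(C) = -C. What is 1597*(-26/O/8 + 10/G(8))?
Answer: -448757/152 ≈ -2952.3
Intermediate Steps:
O = 38/7 (O = 2 - (6 - 30)/7 = 2 - ⅐*(-24) = 2 + 24/7 = 38/7 ≈ 5.4286)
1597*(-26/O/8 + 10/G(8)) = 1597*(-26/38/7/8 + 10/((-1*8))) = 1597*(-26*7/38*(⅛) + 10/(-8)) = 1597*(-91/19*⅛ + 10*(-⅛)) = 1597*(-91/152 - 5/4) = 1597*(-281/152) = -448757/152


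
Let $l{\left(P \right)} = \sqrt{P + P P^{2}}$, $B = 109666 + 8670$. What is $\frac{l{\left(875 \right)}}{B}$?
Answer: $\frac{5 \sqrt{26796910}}{118336} \approx 0.21872$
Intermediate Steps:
$B = 118336$
$l{\left(P \right)} = \sqrt{P + P^{3}}$
$\frac{l{\left(875 \right)}}{B} = \frac{\sqrt{875 + 875^{3}}}{118336} = \sqrt{875 + 669921875} \cdot \frac{1}{118336} = \sqrt{669922750} \cdot \frac{1}{118336} = 5 \sqrt{26796910} \cdot \frac{1}{118336} = \frac{5 \sqrt{26796910}}{118336}$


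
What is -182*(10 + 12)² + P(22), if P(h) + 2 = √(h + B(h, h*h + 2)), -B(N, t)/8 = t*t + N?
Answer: -88090 + I*√1889722 ≈ -88090.0 + 1374.7*I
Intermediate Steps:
B(N, t) = -8*N - 8*t² (B(N, t) = -8*(t*t + N) = -8*(t² + N) = -8*(N + t²) = -8*N - 8*t²)
P(h) = -2 + √(-8*(2 + h²)² - 7*h) (P(h) = -2 + √(h + (-8*h - 8*(h*h + 2)²)) = -2 + √(h + (-8*h - 8*(h² + 2)²)) = -2 + √(h + (-8*h - 8*(2 + h²)²)) = -2 + √(-8*(2 + h²)² - 7*h))
-182*(10 + 12)² + P(22) = -182*(10 + 12)² + (-2 + √(-8*(2 + 22²)² - 7*22)) = -182*22² + (-2 + √(-8*(2 + 484)² - 154)) = -182*484 + (-2 + √(-8*486² - 154)) = -88088 + (-2 + √(-8*236196 - 154)) = -88088 + (-2 + √(-1889568 - 154)) = -88088 + (-2 + √(-1889722)) = -88088 + (-2 + I*√1889722) = -88090 + I*√1889722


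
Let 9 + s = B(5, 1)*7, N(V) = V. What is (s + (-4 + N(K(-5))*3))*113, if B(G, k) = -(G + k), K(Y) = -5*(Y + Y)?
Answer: 10735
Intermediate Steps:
K(Y) = -10*Y
B(G, k) = -G - k
s = -51 (s = -9 + (-1*5 - 1*1)*7 = -9 + (-5 - 1)*7 = -9 - 6*7 = -9 - 42 = -51)
(s + (-4 + N(K(-5))*3))*113 = (-51 + (-4 - 10*(-5)*3))*113 = (-51 + (-4 + 50*3))*113 = (-51 + (-4 + 150))*113 = (-51 + 146)*113 = 95*113 = 10735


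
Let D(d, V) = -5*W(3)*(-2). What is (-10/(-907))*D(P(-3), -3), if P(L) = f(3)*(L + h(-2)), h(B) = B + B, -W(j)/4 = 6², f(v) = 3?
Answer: -14400/907 ≈ -15.877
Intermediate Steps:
W(j) = -144 (W(j) = -4*6² = -4*36 = -144)
h(B) = 2*B
P(L) = -12 + 3*L (P(L) = 3*(L + 2*(-2)) = 3*(L - 4) = 3*(-4 + L) = -12 + 3*L)
D(d, V) = -1440 (D(d, V) = -5*(-144)*(-2) = 720*(-2) = -1440)
(-10/(-907))*D(P(-3), -3) = -10/(-907)*(-1440) = -10*(-1/907)*(-1440) = (10/907)*(-1440) = -14400/907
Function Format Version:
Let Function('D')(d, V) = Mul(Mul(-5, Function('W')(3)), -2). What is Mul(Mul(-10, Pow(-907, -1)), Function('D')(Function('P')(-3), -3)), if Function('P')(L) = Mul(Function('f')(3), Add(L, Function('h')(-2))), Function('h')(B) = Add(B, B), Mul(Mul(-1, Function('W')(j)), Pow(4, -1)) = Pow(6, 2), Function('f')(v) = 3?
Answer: Rational(-14400, 907) ≈ -15.877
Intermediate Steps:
Function('W')(j) = -144 (Function('W')(j) = Mul(-4, Pow(6, 2)) = Mul(-4, 36) = -144)
Function('h')(B) = Mul(2, B)
Function('P')(L) = Add(-12, Mul(3, L)) (Function('P')(L) = Mul(3, Add(L, Mul(2, -2))) = Mul(3, Add(L, -4)) = Mul(3, Add(-4, L)) = Add(-12, Mul(3, L)))
Function('D')(d, V) = -1440 (Function('D')(d, V) = Mul(Mul(-5, -144), -2) = Mul(720, -2) = -1440)
Mul(Mul(-10, Pow(-907, -1)), Function('D')(Function('P')(-3), -3)) = Mul(Mul(-10, Pow(-907, -1)), -1440) = Mul(Mul(-10, Rational(-1, 907)), -1440) = Mul(Rational(10, 907), -1440) = Rational(-14400, 907)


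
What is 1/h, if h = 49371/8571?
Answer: 2857/16457 ≈ 0.17360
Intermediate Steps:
h = 16457/2857 (h = 49371*(1/8571) = 16457/2857 ≈ 5.7602)
1/h = 1/(16457/2857) = 2857/16457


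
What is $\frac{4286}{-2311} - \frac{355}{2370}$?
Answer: $- \frac{2195645}{1095414} \approx -2.0044$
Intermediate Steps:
$\frac{4286}{-2311} - \frac{355}{2370} = 4286 \left(- \frac{1}{2311}\right) - \frac{71}{474} = - \frac{4286}{2311} - \frac{71}{474} = - \frac{2195645}{1095414}$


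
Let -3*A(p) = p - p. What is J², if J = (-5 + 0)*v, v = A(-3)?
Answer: 0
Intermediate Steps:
A(p) = 0 (A(p) = -(p - p)/3 = -⅓*0 = 0)
v = 0
J = 0 (J = (-5 + 0)*0 = -5*0 = 0)
J² = 0² = 0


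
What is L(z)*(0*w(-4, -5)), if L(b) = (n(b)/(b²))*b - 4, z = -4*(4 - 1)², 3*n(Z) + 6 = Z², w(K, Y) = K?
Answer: 0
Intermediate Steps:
n(Z) = -2 + Z²/3
z = -36 (z = -4*3² = -4*9 = -36)
L(b) = -4 + (-2 + b²/3)/b (L(b) = ((-2 + b²/3)/(b²))*b - 4 = ((-2 + b²/3)/b²)*b - 4 = (-2 + b²/3)/b - 4 = -4 + (-2 + b²/3)/b)
L(z)*(0*w(-4, -5)) = (-4 - 2/(-36) + (⅓)*(-36))*(0*(-4)) = (-4 - 2*(-1/36) - 12)*0 = (-4 + 1/18 - 12)*0 = -287/18*0 = 0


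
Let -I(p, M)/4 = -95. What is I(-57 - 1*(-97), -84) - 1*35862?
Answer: -35482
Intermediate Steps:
I(p, M) = 380 (I(p, M) = -4*(-95) = 380)
I(-57 - 1*(-97), -84) - 1*35862 = 380 - 1*35862 = 380 - 35862 = -35482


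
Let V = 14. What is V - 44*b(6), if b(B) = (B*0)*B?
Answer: 14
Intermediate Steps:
b(B) = 0 (b(B) = 0*B = 0)
V - 44*b(6) = 14 - 44*0 = 14 + 0 = 14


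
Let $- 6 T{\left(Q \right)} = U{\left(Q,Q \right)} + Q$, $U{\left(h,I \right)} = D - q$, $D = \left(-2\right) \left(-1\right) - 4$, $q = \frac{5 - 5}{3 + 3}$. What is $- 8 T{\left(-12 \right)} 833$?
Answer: $- \frac{46648}{3} \approx -15549.0$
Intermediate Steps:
$q = 0$ ($q = \frac{0}{6} = 0 \cdot \frac{1}{6} = 0$)
$D = -2$ ($D = 2 - 4 = -2$)
$U{\left(h,I \right)} = -2$ ($U{\left(h,I \right)} = -2 - 0 = -2 + 0 = -2$)
$T{\left(Q \right)} = \frac{1}{3} - \frac{Q}{6}$ ($T{\left(Q \right)} = - \frac{-2 + Q}{6} = \frac{1}{3} - \frac{Q}{6}$)
$- 8 T{\left(-12 \right)} 833 = - 8 \left(\frac{1}{3} - -2\right) 833 = - 8 \left(\frac{1}{3} + 2\right) 833 = \left(-8\right) \frac{7}{3} \cdot 833 = \left(- \frac{56}{3}\right) 833 = - \frac{46648}{3}$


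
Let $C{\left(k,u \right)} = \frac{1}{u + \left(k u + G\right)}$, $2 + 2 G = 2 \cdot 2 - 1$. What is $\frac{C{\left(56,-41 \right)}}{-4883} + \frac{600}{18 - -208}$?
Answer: $\frac{6845477926}{2578463267} \approx 2.6549$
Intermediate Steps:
$G = \frac{1}{2}$ ($G = -1 + \frac{2 \cdot 2 - 1}{2} = -1 + \frac{4 - 1}{2} = -1 + \frac{1}{2} \cdot 3 = -1 + \frac{3}{2} = \frac{1}{2} \approx 0.5$)
$C{\left(k,u \right)} = \frac{1}{\frac{1}{2} + u + k u}$ ($C{\left(k,u \right)} = \frac{1}{u + \left(k u + \frac{1}{2}\right)} = \frac{1}{u + \left(\frac{1}{2} + k u\right)} = \frac{1}{\frac{1}{2} + u + k u}$)
$\frac{C{\left(56,-41 \right)}}{-4883} + \frac{600}{18 - -208} = \frac{2 \frac{1}{1 + 2 \left(-41\right) + 2 \cdot 56 \left(-41\right)}}{-4883} + \frac{600}{18 - -208} = \frac{2}{1 - 82 - 4592} \left(- \frac{1}{4883}\right) + \frac{600}{18 + 208} = \frac{2}{-4673} \left(- \frac{1}{4883}\right) + \frac{600}{226} = 2 \left(- \frac{1}{4673}\right) \left(- \frac{1}{4883}\right) + 600 \cdot \frac{1}{226} = \left(- \frac{2}{4673}\right) \left(- \frac{1}{4883}\right) + \frac{300}{113} = \frac{2}{22818259} + \frac{300}{113} = \frac{6845477926}{2578463267}$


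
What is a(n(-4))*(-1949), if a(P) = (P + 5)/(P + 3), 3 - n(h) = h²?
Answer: -7796/5 ≈ -1559.2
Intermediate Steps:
n(h) = 3 - h²
a(P) = (5 + P)/(3 + P)
a(n(-4))*(-1949) = ((5 + (3 - 1*(-4)²))/(3 + (3 - 1*(-4)²)))*(-1949) = ((5 + (3 - 1*16))/(3 + (3 - 1*16)))*(-1949) = ((5 + (3 - 16))/(3 + (3 - 16)))*(-1949) = ((5 - 13)/(3 - 13))*(-1949) = (-8/(-10))*(-1949) = -⅒*(-8)*(-1949) = (⅘)*(-1949) = -7796/5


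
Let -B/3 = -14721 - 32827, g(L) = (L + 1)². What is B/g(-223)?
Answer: 11887/4107 ≈ 2.8943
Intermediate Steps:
g(L) = (1 + L)²
B = 142644 (B = -3*(-14721 - 32827) = -3*(-47548) = 142644)
B/g(-223) = 142644/((1 - 223)²) = 142644/((-222)²) = 142644/49284 = 142644*(1/49284) = 11887/4107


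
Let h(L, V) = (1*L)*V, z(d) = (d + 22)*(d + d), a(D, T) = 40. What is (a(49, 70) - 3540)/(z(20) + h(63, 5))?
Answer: -100/57 ≈ -1.7544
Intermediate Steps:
z(d) = 2*d*(22 + d) (z(d) = (22 + d)*(2*d) = 2*d*(22 + d))
h(L, V) = L*V
(a(49, 70) - 3540)/(z(20) + h(63, 5)) = (40 - 3540)/(2*20*(22 + 20) + 63*5) = -3500/(2*20*42 + 315) = -3500/(1680 + 315) = -3500/1995 = -3500*1/1995 = -100/57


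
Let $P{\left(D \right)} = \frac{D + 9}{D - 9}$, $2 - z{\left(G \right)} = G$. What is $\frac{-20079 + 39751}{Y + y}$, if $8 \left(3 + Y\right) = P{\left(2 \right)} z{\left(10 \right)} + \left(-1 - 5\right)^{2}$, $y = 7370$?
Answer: $\frac{275408}{103223} \approx 2.6681$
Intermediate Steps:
$z{\left(G \right)} = 2 - G$
$P{\left(D \right)} = \frac{9 + D}{-9 + D}$
$Y = \frac{43}{14}$ ($Y = -3 + \frac{\frac{9 + 2}{-9 + 2} \left(2 - 10\right) + \left(-1 - 5\right)^{2}}{8} = -3 + \frac{\frac{1}{-7} \cdot 11 \left(2 - 10\right) + \left(-6\right)^{2}}{8} = -3 + \frac{\left(- \frac{1}{7}\right) 11 \left(-8\right) + 36}{8} = -3 + \frac{\left(- \frac{11}{7}\right) \left(-8\right) + 36}{8} = -3 + \frac{\frac{88}{7} + 36}{8} = -3 + \frac{1}{8} \cdot \frac{340}{7} = -3 + \frac{85}{14} = \frac{43}{14} \approx 3.0714$)
$\frac{-20079 + 39751}{Y + y} = \frac{-20079 + 39751}{\frac{43}{14} + 7370} = \frac{19672}{\frac{103223}{14}} = 19672 \cdot \frac{14}{103223} = \frac{275408}{103223}$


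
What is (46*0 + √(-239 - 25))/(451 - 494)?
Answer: -2*I*√66/43 ≈ -0.37786*I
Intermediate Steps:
(46*0 + √(-239 - 25))/(451 - 494) = (0 + √(-264))/(-43) = (0 + 2*I*√66)*(-1/43) = (2*I*√66)*(-1/43) = -2*I*√66/43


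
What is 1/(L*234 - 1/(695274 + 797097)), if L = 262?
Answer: 1492371/91494281267 ≈ 1.6311e-5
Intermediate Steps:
1/(L*234 - 1/(695274 + 797097)) = 1/(262*234 - 1/(695274 + 797097)) = 1/(61308 - 1/1492371) = 1/(91494281267/1492371) = 1492371/91494281267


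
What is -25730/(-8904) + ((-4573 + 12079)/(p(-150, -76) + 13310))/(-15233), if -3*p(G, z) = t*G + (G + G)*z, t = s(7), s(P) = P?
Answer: 98963350499/34247744580 ≈ 2.8896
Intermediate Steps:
t = 7
p(G, z) = -7*G/3 - 2*G*z/3 (p(G, z) = -(7*G + (G + G)*z)/3 = -(7*G + (2*G)*z)/3 = -(7*G + 2*G*z)/3 = -7*G/3 - 2*G*z/3)
-25730/(-8904) + ((-4573 + 12079)/(p(-150, -76) + 13310))/(-15233) = -25730/(-8904) + ((-4573 + 12079)/(-1/3*(-150)*(7 + 2*(-76)) + 13310))/(-15233) = -25730*(-1/8904) + (7506/(-1/3*(-150)*(7 - 152) + 13310))*(-1/15233) = 12865/4452 + (7506/(-1/3*(-150)*(-145) + 13310))*(-1/15233) = 12865/4452 + (7506/(-7250 + 13310))*(-1/15233) = 12865/4452 + (7506/6060)*(-1/15233) = 12865/4452 + (7506*(1/6060))*(-1/15233) = 12865/4452 + (1251/1010)*(-1/15233) = 12865/4452 - 1251/15385330 = 98963350499/34247744580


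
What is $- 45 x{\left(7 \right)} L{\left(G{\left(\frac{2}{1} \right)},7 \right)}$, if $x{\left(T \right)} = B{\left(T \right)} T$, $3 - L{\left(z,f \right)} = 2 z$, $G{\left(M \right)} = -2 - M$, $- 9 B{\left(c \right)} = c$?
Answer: $2695$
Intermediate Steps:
$B{\left(c \right)} = - \frac{c}{9}$
$L{\left(z,f \right)} = 3 - 2 z$
$x{\left(T \right)} = - \frac{T^{2}}{9}$ ($x{\left(T \right)} = - \frac{T}{9} T = - \frac{T^{2}}{9}$)
$- 45 x{\left(7 \right)} L{\left(G{\left(\frac{2}{1} \right)},7 \right)} = - 45 \left(- \frac{7^{2}}{9}\right) \left(3 - 2 \left(-2 - \frac{2}{1}\right)\right) = - 45 \left(\left(- \frac{1}{9}\right) 49\right) \left(3 - 2 \left(-2 - 2 \cdot 1\right)\right) = \left(-45\right) \left(- \frac{49}{9}\right) \left(3 - 2 \left(-2 - 2\right)\right) = 245 \left(3 - 2 \left(-2 - 2\right)\right) = 245 \left(3 - -8\right) = 245 \left(3 + 8\right) = 245 \cdot 11 = 2695$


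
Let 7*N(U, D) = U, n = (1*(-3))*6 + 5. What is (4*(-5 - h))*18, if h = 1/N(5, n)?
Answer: -2304/5 ≈ -460.80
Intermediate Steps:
n = -13 (n = -3*6 + 5 = -18 + 5 = -13)
N(U, D) = U/7
h = 7/5 (h = 1/((⅐)*5) = 1/(5/7) = 7/5 ≈ 1.4000)
(4*(-5 - h))*18 = (4*(-5 - 1*7/5))*18 = (4*(-5 - 7/5))*18 = (4*(-32/5))*18 = -128/5*18 = -2304/5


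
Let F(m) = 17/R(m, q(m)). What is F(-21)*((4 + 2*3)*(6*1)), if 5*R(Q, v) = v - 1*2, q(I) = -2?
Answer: -1275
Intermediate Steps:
R(Q, v) = -2/5 + v/5 (R(Q, v) = (v - 1*2)/5 = (v - 2)/5 = (-2 + v)/5 = -2/5 + v/5)
F(m) = -85/4 (F(m) = 17/(-2/5 + (1/5)*(-2)) = 17/(-2/5 - 2/5) = 17/(-4/5) = 17*(-5/4) = -85/4)
F(-21)*((4 + 2*3)*(6*1)) = -85*(4 + 2*3)*6*1/4 = -85*(4 + 6)*6/4 = -425*6/2 = -85/4*60 = -1275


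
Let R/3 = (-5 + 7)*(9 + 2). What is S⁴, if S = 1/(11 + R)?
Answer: 1/35153041 ≈ 2.8447e-8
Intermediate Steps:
R = 66 (R = 3*((-5 + 7)*(9 + 2)) = 3*(2*11) = 3*22 = 66)
S = 1/77 (S = 1/(11 + 66) = 1/77 ≈ 0.012987)
S⁴ = (1/77)⁴ = 1/35153041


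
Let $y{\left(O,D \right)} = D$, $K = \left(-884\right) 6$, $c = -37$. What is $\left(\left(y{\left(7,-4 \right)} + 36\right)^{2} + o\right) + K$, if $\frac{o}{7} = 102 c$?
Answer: $-30698$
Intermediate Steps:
$K = -5304$
$o = -26418$ ($o = 7 \cdot 102 \left(-37\right) = 7 \left(-3774\right) = -26418$)
$\left(\left(y{\left(7,-4 \right)} + 36\right)^{2} + o\right) + K = \left(\left(-4 + 36\right)^{2} - 26418\right) - 5304 = \left(32^{2} - 26418\right) - 5304 = \left(1024 - 26418\right) - 5304 = -25394 - 5304 = -30698$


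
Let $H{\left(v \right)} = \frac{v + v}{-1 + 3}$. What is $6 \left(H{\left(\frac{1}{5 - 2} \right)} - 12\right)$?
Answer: $-70$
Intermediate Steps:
$H{\left(v \right)} = v$ ($H{\left(v \right)} = \frac{2 v}{2} = 2 v \frac{1}{2} = v$)
$6 \left(H{\left(\frac{1}{5 - 2} \right)} - 12\right) = 6 \left(\frac{1}{5 - 2} - 12\right) = 6 \left(\frac{1}{3} - 12\right) = 6 \left(- \frac{35}{3}\right) = -70$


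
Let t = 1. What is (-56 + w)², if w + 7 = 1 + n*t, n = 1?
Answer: 3721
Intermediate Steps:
w = -5 (w = -7 + (1 + 1*1) = -7 + (1 + 1) = -7 + 2 = -5)
(-56 + w)² = (-56 - 5)² = (-61)² = 3721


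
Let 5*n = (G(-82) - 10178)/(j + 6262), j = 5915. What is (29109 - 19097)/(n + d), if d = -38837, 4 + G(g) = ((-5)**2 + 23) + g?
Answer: -609580620/2364600961 ≈ -0.25779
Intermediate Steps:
G(g) = 44 + g (G(g) = -4 + (((-5)**2 + 23) + g) = -4 + ((25 + 23) + g) = -4 + (48 + g) = 44 + g)
n = -10216/60885 (n = (((44 - 82) - 10178)/(5915 + 6262))/5 = ((-38 - 10178)/12177)/5 = (-10216*1/12177)/5 = (1/5)*(-10216/12177) = -10216/60885 ≈ -0.16779)
(29109 - 19097)/(n + d) = (29109 - 19097)/(-10216/60885 - 38837) = 10012/(-2364600961/60885) = 10012*(-60885/2364600961) = -609580620/2364600961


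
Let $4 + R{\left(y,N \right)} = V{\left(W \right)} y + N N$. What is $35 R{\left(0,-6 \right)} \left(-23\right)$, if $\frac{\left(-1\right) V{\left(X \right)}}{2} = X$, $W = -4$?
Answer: $-25760$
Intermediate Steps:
$V{\left(X \right)} = - 2 X$
$R{\left(y,N \right)} = -4 + N^{2} + 8 y$ ($R{\left(y,N \right)} = -4 + \left(\left(-2\right) \left(-4\right) y + N N\right) = -4 + \left(8 y + N^{2}\right) = -4 + \left(N^{2} + 8 y\right) = -4 + N^{2} + 8 y$)
$35 R{\left(0,-6 \right)} \left(-23\right) = 35 \left(-4 + \left(-6\right)^{2} + 8 \cdot 0\right) \left(-23\right) = 35 \left(-4 + 36 + 0\right) \left(-23\right) = 35 \cdot 32 \left(-23\right) = 1120 \left(-23\right) = -25760$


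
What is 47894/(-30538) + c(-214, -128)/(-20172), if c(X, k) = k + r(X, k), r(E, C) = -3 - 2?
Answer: -481028107/308006268 ≈ -1.5617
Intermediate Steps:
r(E, C) = -5
c(X, k) = -5 + k (c(X, k) = k - 5 = -5 + k)
47894/(-30538) + c(-214, -128)/(-20172) = 47894/(-30538) + (-5 - 128)/(-20172) = 47894*(-1/30538) - 133*(-1/20172) = -23947/15269 + 133/20172 = -481028107/308006268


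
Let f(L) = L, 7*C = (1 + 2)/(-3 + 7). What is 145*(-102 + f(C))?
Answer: -413685/28 ≈ -14774.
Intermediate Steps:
C = 3/28 (C = ((1 + 2)/(-3 + 7))/7 = (3/4)/7 = (3*(1/4))/7 = (1/7)*(3/4) = 3/28 ≈ 0.10714)
145*(-102 + f(C)) = 145*(-102 + 3/28) = 145*(-2853/28) = -413685/28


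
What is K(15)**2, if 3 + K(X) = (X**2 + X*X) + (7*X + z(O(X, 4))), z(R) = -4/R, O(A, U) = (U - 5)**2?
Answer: 300304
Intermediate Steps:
O(A, U) = (-5 + U)**2
K(X) = -7 + 2*X**2 + 7*X (K(X) = -3 + ((X**2 + X*X) + (7*X - 4/(-5 + 4)**2)) = -3 + ((X**2 + X**2) + (7*X - 4/((-1)**2))) = -3 + (2*X**2 + (7*X - 4/1)) = -3 + (2*X**2 + (7*X - 4*1)) = -3 + (2*X**2 + (7*X - 4)) = -3 + (2*X**2 + (-4 + 7*X)) = -3 + (-4 + 2*X**2 + 7*X) = -7 + 2*X**2 + 7*X)
K(15)**2 = (-7 + 2*15**2 + 7*15)**2 = (-7 + 2*225 + 105)**2 = (-7 + 450 + 105)**2 = 548**2 = 300304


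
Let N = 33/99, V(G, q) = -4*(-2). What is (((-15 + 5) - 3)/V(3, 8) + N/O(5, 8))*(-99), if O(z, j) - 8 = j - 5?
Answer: 1263/8 ≈ 157.88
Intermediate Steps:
V(G, q) = 8
N = ⅓ (N = 33*(1/99) = ⅓ ≈ 0.33333)
O(z, j) = 3 + j (O(z, j) = 8 + (j - 5) = 8 + (-5 + j) = 3 + j)
(((-15 + 5) - 3)/V(3, 8) + N/O(5, 8))*(-99) = (((-15 + 5) - 3)/8 + 1/(3*(3 + 8)))*(-99) = ((-10 - 3)*(⅛) + (⅓)/11)*(-99) = (-13*⅛ + (⅓)*(1/11))*(-99) = (-13/8 + 1/33)*(-99) = -421/264*(-99) = 1263/8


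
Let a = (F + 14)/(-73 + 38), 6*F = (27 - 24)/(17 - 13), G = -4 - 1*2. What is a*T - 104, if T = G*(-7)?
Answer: -2419/20 ≈ -120.95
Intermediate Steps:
G = -6 (G = -4 - 2 = -6)
F = ⅛ (F = ((27 - 24)/(17 - 13))/6 = (3/4)/6 = (3*(¼))/6 = (⅙)*(¾) = ⅛ ≈ 0.12500)
a = -113/280 (a = (⅛ + 14)/(-73 + 38) = (113/8)/(-35) = (113/8)*(-1/35) = -113/280 ≈ -0.40357)
T = 42 (T = -6*(-7) = 42)
a*T - 104 = -113/280*42 - 104 = -339/20 - 104 = -2419/20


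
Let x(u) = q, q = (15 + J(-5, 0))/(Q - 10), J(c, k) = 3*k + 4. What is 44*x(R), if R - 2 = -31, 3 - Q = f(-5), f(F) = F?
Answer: -418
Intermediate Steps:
Q = 8 (Q = 3 - 1*(-5) = 3 + 5 = 8)
J(c, k) = 4 + 3*k
R = -29 (R = 2 - 31 = -29)
q = -19/2 (q = (15 + (4 + 3*0))/(8 - 10) = (15 + (4 + 0))/(-2) = (15 + 4)*(-1/2) = 19*(-1/2) = -19/2 ≈ -9.5000)
x(u) = -19/2
44*x(R) = 44*(-19/2) = -418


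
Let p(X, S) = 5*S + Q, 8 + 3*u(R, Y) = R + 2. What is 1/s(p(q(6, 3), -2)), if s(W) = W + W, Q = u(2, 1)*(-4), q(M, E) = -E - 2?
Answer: -3/28 ≈ -0.10714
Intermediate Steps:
u(R, Y) = -2 + R/3 (u(R, Y) = -8/3 + (R + 2)/3 = -8/3 + (2 + R)/3 = -8/3 + (⅔ + R/3) = -2 + R/3)
q(M, E) = -2 - E
Q = 16/3 (Q = (-2 + (⅓)*2)*(-4) = (-2 + ⅔)*(-4) = -4/3*(-4) = 16/3 ≈ 5.3333)
p(X, S) = 16/3 + 5*S (p(X, S) = 5*S + 16/3 = 16/3 + 5*S)
s(W) = 2*W
1/s(p(q(6, 3), -2)) = 1/(2*(16/3 + 5*(-2))) = 1/(2*(16/3 - 10)) = 1/(2*(-14/3)) = 1/(-28/3) = -3/28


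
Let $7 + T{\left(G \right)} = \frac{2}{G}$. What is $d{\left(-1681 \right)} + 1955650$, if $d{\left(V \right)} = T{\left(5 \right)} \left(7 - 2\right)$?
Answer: $1955617$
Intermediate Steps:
$T{\left(G \right)} = -7 + \frac{2}{G}$
$d{\left(V \right)} = -33$ ($d{\left(V \right)} = \left(-7 + \frac{2}{5}\right) \left(7 - 2\right) = \left(-7 + 2 \cdot \frac{1}{5}\right) \left(7 - 2\right) = \left(-7 + \frac{2}{5}\right) 5 = \left(- \frac{33}{5}\right) 5 = -33$)
$d{\left(-1681 \right)} + 1955650 = -33 + 1955650 = 1955617$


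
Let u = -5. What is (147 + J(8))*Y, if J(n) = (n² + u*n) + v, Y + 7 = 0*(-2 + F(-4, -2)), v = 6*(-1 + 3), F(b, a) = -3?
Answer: -1281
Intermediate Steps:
v = 12 (v = 6*2 = 12)
Y = -7 (Y = -7 + 0*(-2 - 3) = -7 + 0*(-5) = -7 + 0 = -7)
J(n) = 12 + n² - 5*n (J(n) = (n² - 5*n) + 12 = 12 + n² - 5*n)
(147 + J(8))*Y = (147 + (12 + 8² - 5*8))*(-7) = (147 + (12 + 64 - 40))*(-7) = (147 + 36)*(-7) = 183*(-7) = -1281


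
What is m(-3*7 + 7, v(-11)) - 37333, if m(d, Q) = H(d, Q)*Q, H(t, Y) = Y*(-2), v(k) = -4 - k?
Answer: -37431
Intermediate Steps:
H(t, Y) = -2*Y
m(d, Q) = -2*Q² (m(d, Q) = (-2*Q)*Q = -2*Q²)
m(-3*7 + 7, v(-11)) - 37333 = -2*(-4 - 1*(-11))² - 37333 = -2*(-4 + 11)² - 37333 = -2*7² - 37333 = -2*49 - 37333 = -98 - 37333 = -37431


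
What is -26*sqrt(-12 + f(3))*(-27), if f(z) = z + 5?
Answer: 1404*I ≈ 1404.0*I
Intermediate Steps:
f(z) = 5 + z
-26*sqrt(-12 + f(3))*(-27) = -26*sqrt(-12 + (5 + 3))*(-27) = -26*sqrt(-12 + 8)*(-27) = -52*I*(-27) = 1404*I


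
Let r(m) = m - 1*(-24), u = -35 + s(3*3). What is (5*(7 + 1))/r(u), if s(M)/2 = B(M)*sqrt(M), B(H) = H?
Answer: 40/43 ≈ 0.93023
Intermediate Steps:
s(M) = 2*M**(3/2) (s(M) = 2*(M*sqrt(M)) = 2*M**(3/2))
u = 19 (u = -35 + 2*(3*3)**(3/2) = -35 + 2*9**(3/2) = -35 + 2*27 = -35 + 54 = 19)
r(m) = 24 + m (r(m) = m + 24 = 24 + m)
(5*(7 + 1))/r(u) = (5*(7 + 1))/(24 + 19) = (5*8)/43 = 40*(1/43) = 40/43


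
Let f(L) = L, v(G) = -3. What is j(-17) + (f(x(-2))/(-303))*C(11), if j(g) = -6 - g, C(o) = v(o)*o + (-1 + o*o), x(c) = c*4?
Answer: 1343/101 ≈ 13.297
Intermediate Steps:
x(c) = 4*c
C(o) = -1 + o² - 3*o (C(o) = -3*o + (-1 + o*o) = -3*o + (-1 + o²) = -1 + o² - 3*o)
j(-17) + (f(x(-2))/(-303))*C(11) = (-6 - 1*(-17)) + ((4*(-2))/(-303))*(-1 + 11² - 3*11) = (-6 + 17) + (-8*(-1/303))*(-1 + 121 - 33) = 11 + (8/303)*87 = 11 + 232/101 = 1343/101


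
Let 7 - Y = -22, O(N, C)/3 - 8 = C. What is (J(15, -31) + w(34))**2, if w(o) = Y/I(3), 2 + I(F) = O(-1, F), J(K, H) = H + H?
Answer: 3583449/961 ≈ 3728.9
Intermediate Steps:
O(N, C) = 24 + 3*C
Y = 29 (Y = 7 - 1*(-22) = 7 + 22 = 29)
J(K, H) = 2*H
I(F) = 22 + 3*F (I(F) = -2 + (24 + 3*F) = 22 + 3*F)
w(o) = 29/31 (w(o) = 29/(22 + 3*3) = 29/(22 + 9) = 29/31)
(J(15, -31) + w(34))**2 = (2*(-31) + 29/31)**2 = (-62 + 29/31)**2 = (-1893/31)**2 = 3583449/961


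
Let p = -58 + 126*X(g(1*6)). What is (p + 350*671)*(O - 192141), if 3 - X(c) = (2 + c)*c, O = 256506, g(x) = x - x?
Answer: 15136717050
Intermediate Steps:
g(x) = 0
X(c) = 3 - c*(2 + c) (X(c) = 3 - (2 + c)*c = 3 - c*(2 + c))
p = 320 (p = -58 + 126*(3 - 1*0**2 - 2*0) = -58 + 126*(3 - 1*0 + 0) = -58 + 126*(3 + 0 + 0) = -58 + 126*3 = -58 + 378 = 320)
(p + 350*671)*(O - 192141) = (320 + 350*671)*(256506 - 192141) = (320 + 234850)*64365 = 235170*64365 = 15136717050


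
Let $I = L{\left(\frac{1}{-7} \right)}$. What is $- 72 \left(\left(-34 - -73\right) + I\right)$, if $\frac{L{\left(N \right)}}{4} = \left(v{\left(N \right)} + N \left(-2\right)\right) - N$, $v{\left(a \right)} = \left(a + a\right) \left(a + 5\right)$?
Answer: $- \frac{124056}{49} \approx -2531.8$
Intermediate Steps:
$v{\left(a \right)} = 2 a \left(5 + a\right)$
$L{\left(N \right)} = - 12 N + 8 N \left(5 + N\right)$ ($L{\left(N \right)} = 4 \left(\left(2 N \left(5 + N\right) + N \left(-2\right)\right) - N\right) = 4 \left(\left(2 N \left(5 + N\right) - 2 N\right) - N\right) = 4 \left(\left(- 2 N + 2 N \left(5 + N\right)\right) - N\right) = 4 \left(- 3 N + 2 N \left(5 + N\right)\right) = - 12 N + 8 N \left(5 + N\right)$)
$I = - \frac{188}{49}$ ($I = \frac{4 \left(7 + \frac{2}{-7}\right)}{-7} = 4 \left(- \frac{1}{7}\right) \left(7 + 2 \left(- \frac{1}{7}\right)\right) = 4 \left(- \frac{1}{7}\right) \left(7 - \frac{2}{7}\right) = 4 \left(- \frac{1}{7}\right) \frac{47}{7} = - \frac{188}{49} \approx -3.8367$)
$- 72 \left(\left(-34 - -73\right) + I\right) = - 72 \left(\left(-34 - -73\right) - \frac{188}{49}\right) = - 72 \left(\left(-34 + 73\right) - \frac{188}{49}\right) = - 72 \left(39 - \frac{188}{49}\right) = \left(-72\right) \frac{1723}{49} = - \frac{124056}{49}$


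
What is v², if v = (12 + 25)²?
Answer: 1874161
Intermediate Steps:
v = 1369 (v = 37² = 1369)
v² = 1369² = 1874161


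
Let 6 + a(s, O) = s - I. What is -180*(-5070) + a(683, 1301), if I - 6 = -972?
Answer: 914243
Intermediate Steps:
I = -966 (I = 6 - 972 = -966)
a(s, O) = 960 + s (a(s, O) = -6 + (s - 1*(-966)) = -6 + (s + 966) = -6 + (966 + s) = 960 + s)
-180*(-5070) + a(683, 1301) = -180*(-5070) + (960 + 683) = 912600 + 1643 = 914243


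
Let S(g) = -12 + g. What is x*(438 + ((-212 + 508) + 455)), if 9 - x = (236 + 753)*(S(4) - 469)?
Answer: 560925018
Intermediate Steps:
x = 471762 (x = 9 - (236 + 753)*((-12 + 4) - 469) = 9 - 989*(-8 - 469) = 9 - 989*(-477) = 9 - 1*(-471753) = 9 + 471753 = 471762)
x*(438 + ((-212 + 508) + 455)) = 471762*(438 + ((-212 + 508) + 455)) = 471762*(438 + (296 + 455)) = 471762*(438 + 751) = 471762*1189 = 560925018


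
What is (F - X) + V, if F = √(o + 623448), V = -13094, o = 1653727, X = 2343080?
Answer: -2356174 + 5*√91087 ≈ -2.3547e+6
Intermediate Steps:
F = 5*√91087 (F = √(1653727 + 623448) = √2277175 = 5*√91087 ≈ 1509.0)
(F - X) + V = (5*√91087 - 1*2343080) - 13094 = (5*√91087 - 2343080) - 13094 = (-2343080 + 5*√91087) - 13094 = -2356174 + 5*√91087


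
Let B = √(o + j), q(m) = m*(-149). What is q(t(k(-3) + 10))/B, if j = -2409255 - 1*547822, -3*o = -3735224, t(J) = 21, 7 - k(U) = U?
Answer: 3129*I*√15408021/5136007 ≈ 2.3914*I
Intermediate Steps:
k(U) = 7 - U
o = 3735224/3 (o = -⅓*(-3735224) = 3735224/3 ≈ 1.2451e+6)
q(m) = -149*m
j = -2957077 (j = -2409255 - 547822 = -2957077)
B = I*√15408021/3 (B = √(3735224/3 - 2957077) = √(-5136007/3) = I*√15408021/3 ≈ 1308.4*I)
q(t(k(-3) + 10))/B = (-149*21)/((I*√15408021/3)) = -(-3129)*I*√15408021/5136007 = 3129*I*√15408021/5136007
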